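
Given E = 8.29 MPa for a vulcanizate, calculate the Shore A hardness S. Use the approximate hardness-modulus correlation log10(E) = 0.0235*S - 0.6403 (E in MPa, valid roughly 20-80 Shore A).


log10(E) = 0.0235*S - 0.6403  =>  S = (log10(E) + 0.6403) / 0.0235
log10(8.29) = 0.918555
S = (0.918555 + 0.6403) / 0.0235 = 1.558855 / 0.0235
S = 66.3

Shore A = 66.3


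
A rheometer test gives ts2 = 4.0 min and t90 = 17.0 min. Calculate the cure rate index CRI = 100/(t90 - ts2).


CRI = 100 / (t90 - ts2)
= 100 / (17.0 - 4.0)
= 100 / 13.0
= 7.69 min^-1

7.69 min^-1


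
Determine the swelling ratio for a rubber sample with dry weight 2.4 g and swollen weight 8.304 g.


Q = W_swollen / W_dry
Q = 8.304 / 2.4
Q = 3.46

Q = 3.46


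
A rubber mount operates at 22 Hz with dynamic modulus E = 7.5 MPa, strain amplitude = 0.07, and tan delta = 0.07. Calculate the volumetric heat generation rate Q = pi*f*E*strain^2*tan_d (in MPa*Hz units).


Q = pi * f * E * strain^2 * tan_d
= pi * 22 * 7.5 * 0.07^2 * 0.07
= pi * 22 * 7.5 * 0.0049 * 0.07
= 0.1778

Q = 0.1778


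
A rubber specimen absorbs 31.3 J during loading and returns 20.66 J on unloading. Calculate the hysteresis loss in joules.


Hysteresis loss = loading - unloading
= 31.3 - 20.66
= 10.64 J

10.64 J


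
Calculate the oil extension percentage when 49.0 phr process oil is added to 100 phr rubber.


Oil % = oil / (100 + oil) * 100
= 49.0 / (100 + 49.0) * 100
= 49.0 / 149.0 * 100
= 32.89%

32.89%


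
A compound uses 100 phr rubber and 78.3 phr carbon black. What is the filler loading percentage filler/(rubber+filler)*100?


Filler % = filler / (rubber + filler) * 100
= 78.3 / (100 + 78.3) * 100
= 78.3 / 178.3 * 100
= 43.91%

43.91%


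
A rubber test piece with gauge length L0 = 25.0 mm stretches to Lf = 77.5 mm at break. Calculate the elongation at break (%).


Elongation = (Lf - L0) / L0 * 100
= (77.5 - 25.0) / 25.0 * 100
= 52.5 / 25.0 * 100
= 210.0%

210.0%


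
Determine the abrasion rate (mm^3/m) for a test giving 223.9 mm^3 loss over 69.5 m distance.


Rate = volume_loss / distance
= 223.9 / 69.5
= 3.222 mm^3/m

3.222 mm^3/m


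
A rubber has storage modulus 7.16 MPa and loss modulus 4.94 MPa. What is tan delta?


tan delta = E'' / E'
= 4.94 / 7.16
= 0.6899

tan delta = 0.6899


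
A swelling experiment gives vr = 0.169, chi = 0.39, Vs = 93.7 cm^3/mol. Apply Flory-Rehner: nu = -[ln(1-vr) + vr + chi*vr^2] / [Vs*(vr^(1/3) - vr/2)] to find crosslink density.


ln(1 - vr) = ln(1 - 0.169) = -0.1851
Numerator = -((-0.1851) + 0.169 + 0.39 * 0.169^2) = 0.0050
Denominator = 93.7 * (0.169^(1/3) - 0.169/2) = 43.8870
nu = 0.0050 / 43.8870 = 1.1363e-04 mol/cm^3

1.1363e-04 mol/cm^3


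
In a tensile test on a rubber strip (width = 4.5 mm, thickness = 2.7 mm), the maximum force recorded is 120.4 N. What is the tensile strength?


Area = width * thickness = 4.5 * 2.7 = 12.15 mm^2
TS = force / area = 120.4 / 12.15 = 9.91 MPa

9.91 MPa


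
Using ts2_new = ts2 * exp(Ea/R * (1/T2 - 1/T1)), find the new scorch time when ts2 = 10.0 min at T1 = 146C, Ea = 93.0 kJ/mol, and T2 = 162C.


Convert temperatures: T1 = 146 + 273.15 = 419.15 K, T2 = 162 + 273.15 = 435.15 K
ts2_new = 10.0 * exp(93000 / 8.314 * (1/435.15 - 1/419.15))
1/T2 - 1/T1 = -8.7723e-05
ts2_new = 3.75 min

3.75 min


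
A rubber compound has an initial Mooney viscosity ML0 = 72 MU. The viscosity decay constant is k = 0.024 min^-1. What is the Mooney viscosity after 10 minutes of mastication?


ML = ML0 * exp(-k * t)
ML = 72 * exp(-0.024 * 10)
ML = 72 * 0.7866
ML = 56.64 MU

56.64 MU


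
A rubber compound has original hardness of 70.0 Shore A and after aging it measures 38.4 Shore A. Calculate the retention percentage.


Retention = aged / original * 100
= 38.4 / 70.0 * 100
= 54.9%

54.9%


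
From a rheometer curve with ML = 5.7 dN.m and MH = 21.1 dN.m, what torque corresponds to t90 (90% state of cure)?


M90 = ML + 0.9 * (MH - ML)
M90 = 5.7 + 0.9 * (21.1 - 5.7)
M90 = 5.7 + 0.9 * 15.4
M90 = 19.56 dN.m

19.56 dN.m


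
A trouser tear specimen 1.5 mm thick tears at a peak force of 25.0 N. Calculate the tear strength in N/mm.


Tear strength = force / thickness
= 25.0 / 1.5
= 16.67 N/mm

16.67 N/mm


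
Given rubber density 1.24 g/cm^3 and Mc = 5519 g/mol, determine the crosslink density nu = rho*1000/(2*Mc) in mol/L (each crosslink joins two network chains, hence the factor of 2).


nu = rho * 1000 / (2 * Mc)
nu = 1.24 * 1000 / (2 * 5519)
nu = 1240.0 / 11038
nu = 0.1123 mol/L

0.1123 mol/L


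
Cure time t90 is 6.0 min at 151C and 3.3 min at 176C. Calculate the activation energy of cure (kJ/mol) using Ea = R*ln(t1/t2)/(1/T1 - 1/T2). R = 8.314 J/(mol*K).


T1 = 424.15 K, T2 = 449.15 K
1/T1 - 1/T2 = 1.3123e-04
ln(t1/t2) = ln(6.0/3.3) = 0.5978
Ea = 8.314 * 0.5978 / 1.3123e-04 = 37875.9625 J/mol
Ea = 37.88 kJ/mol

37.88 kJ/mol


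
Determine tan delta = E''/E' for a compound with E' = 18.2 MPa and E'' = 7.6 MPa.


tan delta = E'' / E'
= 7.6 / 18.2
= 0.4176

tan delta = 0.4176


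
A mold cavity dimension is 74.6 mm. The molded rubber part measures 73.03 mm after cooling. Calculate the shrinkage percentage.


Shrinkage = (mold - part) / mold * 100
= (74.6 - 73.03) / 74.6 * 100
= 1.57 / 74.6 * 100
= 2.1%

2.1%


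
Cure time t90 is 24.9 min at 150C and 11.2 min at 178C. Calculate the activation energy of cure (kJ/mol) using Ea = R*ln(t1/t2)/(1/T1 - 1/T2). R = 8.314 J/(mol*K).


T1 = 423.15 K, T2 = 451.15 K
1/T1 - 1/T2 = 1.4667e-04
ln(t1/t2) = ln(24.9/11.2) = 0.7990
Ea = 8.314 * 0.7990 / 1.4667e-04 = 45288.6197 J/mol
Ea = 45.29 kJ/mol

45.29 kJ/mol


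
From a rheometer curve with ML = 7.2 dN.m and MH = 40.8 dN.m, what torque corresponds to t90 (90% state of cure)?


M90 = ML + 0.9 * (MH - ML)
M90 = 7.2 + 0.9 * (40.8 - 7.2)
M90 = 7.2 + 0.9 * 33.6
M90 = 37.44 dN.m

37.44 dN.m


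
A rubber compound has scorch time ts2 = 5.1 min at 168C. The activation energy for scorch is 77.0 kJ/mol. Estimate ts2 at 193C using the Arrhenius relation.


Convert temperatures: T1 = 168 + 273.15 = 441.15 K, T2 = 193 + 273.15 = 466.15 K
ts2_new = 5.1 * exp(77000 / 8.314 * (1/466.15 - 1/441.15))
1/T2 - 1/T1 = -1.2157e-04
ts2_new = 1.65 min

1.65 min


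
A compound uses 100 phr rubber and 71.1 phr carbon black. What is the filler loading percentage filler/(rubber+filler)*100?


Filler % = filler / (rubber + filler) * 100
= 71.1 / (100 + 71.1) * 100
= 71.1 / 171.1 * 100
= 41.55%

41.55%


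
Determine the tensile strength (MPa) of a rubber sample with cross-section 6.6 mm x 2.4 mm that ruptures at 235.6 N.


Area = width * thickness = 6.6 * 2.4 = 15.84 mm^2
TS = force / area = 235.6 / 15.84 = 14.87 MPa

14.87 MPa


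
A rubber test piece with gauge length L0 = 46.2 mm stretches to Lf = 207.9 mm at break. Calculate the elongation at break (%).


Elongation = (Lf - L0) / L0 * 100
= (207.9 - 46.2) / 46.2 * 100
= 161.7 / 46.2 * 100
= 350.0%

350.0%


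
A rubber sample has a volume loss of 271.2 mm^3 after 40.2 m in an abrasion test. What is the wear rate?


Rate = volume_loss / distance
= 271.2 / 40.2
= 6.746 mm^3/m

6.746 mm^3/m


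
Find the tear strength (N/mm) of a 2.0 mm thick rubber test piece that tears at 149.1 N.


Tear strength = force / thickness
= 149.1 / 2.0
= 74.55 N/mm

74.55 N/mm


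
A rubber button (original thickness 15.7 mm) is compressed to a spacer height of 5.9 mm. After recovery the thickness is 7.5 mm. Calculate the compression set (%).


CS = (t0 - recovered) / (t0 - ts) * 100
= (15.7 - 7.5) / (15.7 - 5.9) * 100
= 8.2 / 9.8 * 100
= 83.7%

83.7%


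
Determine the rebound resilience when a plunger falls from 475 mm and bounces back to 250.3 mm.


Resilience = h_rebound / h_drop * 100
= 250.3 / 475 * 100
= 52.7%

52.7%


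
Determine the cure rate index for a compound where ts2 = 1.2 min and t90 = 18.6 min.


CRI = 100 / (t90 - ts2)
= 100 / (18.6 - 1.2)
= 100 / 17.4
= 5.75 min^-1

5.75 min^-1


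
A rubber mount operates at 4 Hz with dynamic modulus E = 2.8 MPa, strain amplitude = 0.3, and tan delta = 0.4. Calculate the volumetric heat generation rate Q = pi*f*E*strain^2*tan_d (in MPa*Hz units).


Q = pi * f * E * strain^2 * tan_d
= pi * 4 * 2.8 * 0.3^2 * 0.4
= pi * 4 * 2.8 * 0.0900 * 0.4
= 1.2667

Q = 1.2667


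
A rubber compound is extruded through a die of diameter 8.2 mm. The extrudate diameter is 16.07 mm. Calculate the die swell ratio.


Die swell ratio = D_extrudate / D_die
= 16.07 / 8.2
= 1.96

Die swell = 1.96


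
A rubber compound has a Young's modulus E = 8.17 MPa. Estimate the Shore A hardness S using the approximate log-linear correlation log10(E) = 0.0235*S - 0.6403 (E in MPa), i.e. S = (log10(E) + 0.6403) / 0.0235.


log10(E) = 0.0235*S - 0.6403  =>  S = (log10(E) + 0.6403) / 0.0235
log10(8.17) = 0.912222
S = (0.912222 + 0.6403) / 0.0235 = 1.552522 / 0.0235
S = 66.1

Shore A = 66.1


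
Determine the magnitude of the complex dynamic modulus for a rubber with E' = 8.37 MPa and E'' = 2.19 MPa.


|E*| = sqrt(E'^2 + E''^2)
= sqrt(8.37^2 + 2.19^2)
= sqrt(70.0569 + 4.7961)
= 8.652 MPa

8.652 MPa


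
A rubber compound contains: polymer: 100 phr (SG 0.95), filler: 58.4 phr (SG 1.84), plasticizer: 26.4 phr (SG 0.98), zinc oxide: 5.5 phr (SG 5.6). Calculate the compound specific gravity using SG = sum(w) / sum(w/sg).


Sum of weights = 190.3
Volume contributions:
  polymer: 100/0.95 = 105.2632
  filler: 58.4/1.84 = 31.7391
  plasticizer: 26.4/0.98 = 26.9388
  zinc oxide: 5.5/5.6 = 0.9821
Sum of volumes = 164.9232
SG = 190.3 / 164.9232 = 1.154

SG = 1.154


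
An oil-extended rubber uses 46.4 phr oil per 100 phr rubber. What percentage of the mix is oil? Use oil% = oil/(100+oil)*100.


Oil % = oil / (100 + oil) * 100
= 46.4 / (100 + 46.4) * 100
= 46.4 / 146.4 * 100
= 31.69%

31.69%


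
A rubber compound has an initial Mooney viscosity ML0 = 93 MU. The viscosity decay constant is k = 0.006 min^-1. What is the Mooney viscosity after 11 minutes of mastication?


ML = ML0 * exp(-k * t)
ML = 93 * exp(-0.006 * 11)
ML = 93 * 0.9361
ML = 87.06 MU

87.06 MU


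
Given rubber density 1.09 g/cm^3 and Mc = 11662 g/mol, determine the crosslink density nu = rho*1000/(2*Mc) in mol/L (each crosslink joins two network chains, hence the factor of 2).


nu = rho * 1000 / (2 * Mc)
nu = 1.09 * 1000 / (2 * 11662)
nu = 1090.0 / 23324
nu = 0.0467 mol/L

0.0467 mol/L


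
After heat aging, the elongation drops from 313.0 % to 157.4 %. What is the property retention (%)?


Retention = aged / original * 100
= 157.4 / 313.0 * 100
= 50.3%

50.3%


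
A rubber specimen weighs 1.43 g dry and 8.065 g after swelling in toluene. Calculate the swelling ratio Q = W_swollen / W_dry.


Q = W_swollen / W_dry
Q = 8.065 / 1.43
Q = 5.64

Q = 5.64


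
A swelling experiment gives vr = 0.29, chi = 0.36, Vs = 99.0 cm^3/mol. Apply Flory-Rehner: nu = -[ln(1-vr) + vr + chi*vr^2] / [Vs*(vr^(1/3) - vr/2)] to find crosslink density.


ln(1 - vr) = ln(1 - 0.29) = -0.3425
Numerator = -((-0.3425) + 0.29 + 0.36 * 0.29^2) = 0.0222
Denominator = 99.0 * (0.29^(1/3) - 0.29/2) = 51.1741
nu = 0.0222 / 51.1741 = 4.3409e-04 mol/cm^3

4.3409e-04 mol/cm^3


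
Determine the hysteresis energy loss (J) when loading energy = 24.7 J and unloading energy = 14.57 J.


Hysteresis loss = loading - unloading
= 24.7 - 14.57
= 10.13 J

10.13 J


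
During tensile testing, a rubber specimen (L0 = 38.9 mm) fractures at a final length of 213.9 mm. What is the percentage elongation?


Elongation = (Lf - L0) / L0 * 100
= (213.9 - 38.9) / 38.9 * 100
= 175.0 / 38.9 * 100
= 449.9%

449.9%


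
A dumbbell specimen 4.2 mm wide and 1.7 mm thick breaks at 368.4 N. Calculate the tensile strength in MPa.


Area = width * thickness = 4.2 * 1.7 = 7.14 mm^2
TS = force / area = 368.4 / 7.14 = 51.6 MPa

51.6 MPa


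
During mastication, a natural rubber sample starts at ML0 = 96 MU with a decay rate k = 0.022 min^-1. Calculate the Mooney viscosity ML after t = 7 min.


ML = ML0 * exp(-k * t)
ML = 96 * exp(-0.022 * 7)
ML = 96 * 0.8573
ML = 82.3 MU

82.3 MU


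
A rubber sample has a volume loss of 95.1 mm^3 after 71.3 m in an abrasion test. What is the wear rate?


Rate = volume_loss / distance
= 95.1 / 71.3
= 1.334 mm^3/m

1.334 mm^3/m


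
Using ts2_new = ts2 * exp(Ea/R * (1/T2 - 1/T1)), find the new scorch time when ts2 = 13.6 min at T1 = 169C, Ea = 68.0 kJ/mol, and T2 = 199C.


Convert temperatures: T1 = 169 + 273.15 = 442.15 K, T2 = 199 + 273.15 = 472.15 K
ts2_new = 13.6 * exp(68000 / 8.314 * (1/472.15 - 1/442.15))
1/T2 - 1/T1 = -1.4370e-04
ts2_new = 4.2 min

4.2 min


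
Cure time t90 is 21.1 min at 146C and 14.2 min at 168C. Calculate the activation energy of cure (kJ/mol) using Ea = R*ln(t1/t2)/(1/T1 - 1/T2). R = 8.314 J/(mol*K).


T1 = 419.15 K, T2 = 441.15 K
1/T1 - 1/T2 = 1.1898e-04
ln(t1/t2) = ln(21.1/14.2) = 0.3960
Ea = 8.314 * 0.3960 / 1.1898e-04 = 27674.0269 J/mol
Ea = 27.67 kJ/mol

27.67 kJ/mol


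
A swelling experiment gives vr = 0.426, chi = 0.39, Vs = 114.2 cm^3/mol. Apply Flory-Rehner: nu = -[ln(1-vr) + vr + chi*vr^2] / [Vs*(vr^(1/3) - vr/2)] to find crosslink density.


ln(1 - vr) = ln(1 - 0.426) = -0.5551
Numerator = -((-0.5551) + 0.426 + 0.39 * 0.426^2) = 0.0584
Denominator = 114.2 * (0.426^(1/3) - 0.426/2) = 61.6037
nu = 0.0584 / 61.6037 = 9.4719e-04 mol/cm^3

9.4719e-04 mol/cm^3


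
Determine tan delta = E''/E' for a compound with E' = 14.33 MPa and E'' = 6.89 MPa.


tan delta = E'' / E'
= 6.89 / 14.33
= 0.4808

tan delta = 0.4808


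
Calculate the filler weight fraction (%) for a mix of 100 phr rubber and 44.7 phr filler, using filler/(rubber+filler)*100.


Filler % = filler / (rubber + filler) * 100
= 44.7 / (100 + 44.7) * 100
= 44.7 / 144.7 * 100
= 30.89%

30.89%


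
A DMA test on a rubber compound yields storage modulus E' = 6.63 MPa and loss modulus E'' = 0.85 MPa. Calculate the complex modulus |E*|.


|E*| = sqrt(E'^2 + E''^2)
= sqrt(6.63^2 + 0.85^2)
= sqrt(43.9569 + 0.7225)
= 6.684 MPa

6.684 MPa


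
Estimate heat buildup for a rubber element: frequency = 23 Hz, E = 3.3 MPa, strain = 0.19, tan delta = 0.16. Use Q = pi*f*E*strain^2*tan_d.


Q = pi * f * E * strain^2 * tan_d
= pi * 23 * 3.3 * 0.19^2 * 0.16
= pi * 23 * 3.3 * 0.0361 * 0.16
= 1.3773

Q = 1.3773


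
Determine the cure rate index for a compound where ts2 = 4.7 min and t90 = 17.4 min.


CRI = 100 / (t90 - ts2)
= 100 / (17.4 - 4.7)
= 100 / 12.7
= 7.87 min^-1

7.87 min^-1


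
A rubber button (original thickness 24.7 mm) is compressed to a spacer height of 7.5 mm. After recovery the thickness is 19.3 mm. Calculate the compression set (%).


CS = (t0 - recovered) / (t0 - ts) * 100
= (24.7 - 19.3) / (24.7 - 7.5) * 100
= 5.4 / 17.2 * 100
= 31.4%

31.4%


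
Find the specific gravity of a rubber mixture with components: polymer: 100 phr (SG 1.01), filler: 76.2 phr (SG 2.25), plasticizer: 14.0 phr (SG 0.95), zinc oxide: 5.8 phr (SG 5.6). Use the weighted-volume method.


Sum of weights = 196.0
Volume contributions:
  polymer: 100/1.01 = 99.0099
  filler: 76.2/2.25 = 33.8667
  plasticizer: 14.0/0.95 = 14.7368
  zinc oxide: 5.8/5.6 = 1.0357
Sum of volumes = 148.6491
SG = 196.0 / 148.6491 = 1.319

SG = 1.319


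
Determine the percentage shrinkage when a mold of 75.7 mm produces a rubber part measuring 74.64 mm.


Shrinkage = (mold - part) / mold * 100
= (75.7 - 74.64) / 75.7 * 100
= 1.06 / 75.7 * 100
= 1.4%

1.4%


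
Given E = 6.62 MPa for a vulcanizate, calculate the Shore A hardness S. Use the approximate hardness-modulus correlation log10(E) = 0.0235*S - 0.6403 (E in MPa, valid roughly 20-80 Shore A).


log10(E) = 0.0235*S - 0.6403  =>  S = (log10(E) + 0.6403) / 0.0235
log10(6.62) = 0.820858
S = (0.820858 + 0.6403) / 0.0235 = 1.461158 / 0.0235
S = 62.2

Shore A = 62.2


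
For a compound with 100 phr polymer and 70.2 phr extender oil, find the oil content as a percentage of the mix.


Oil % = oil / (100 + oil) * 100
= 70.2 / (100 + 70.2) * 100
= 70.2 / 170.2 * 100
= 41.25%

41.25%


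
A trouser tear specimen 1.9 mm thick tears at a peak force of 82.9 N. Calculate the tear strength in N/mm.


Tear strength = force / thickness
= 82.9 / 1.9
= 43.63 N/mm

43.63 N/mm


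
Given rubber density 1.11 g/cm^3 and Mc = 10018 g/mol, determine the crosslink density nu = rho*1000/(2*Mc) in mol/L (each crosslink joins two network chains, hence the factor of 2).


nu = rho * 1000 / (2 * Mc)
nu = 1.11 * 1000 / (2 * 10018)
nu = 1110.0 / 20036
nu = 0.0554 mol/L

0.0554 mol/L


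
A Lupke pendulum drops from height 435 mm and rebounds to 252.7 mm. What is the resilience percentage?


Resilience = h_rebound / h_drop * 100
= 252.7 / 435 * 100
= 58.1%

58.1%


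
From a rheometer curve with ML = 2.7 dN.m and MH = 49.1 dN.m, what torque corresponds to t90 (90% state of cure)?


M90 = ML + 0.9 * (MH - ML)
M90 = 2.7 + 0.9 * (49.1 - 2.7)
M90 = 2.7 + 0.9 * 46.4
M90 = 44.46 dN.m

44.46 dN.m


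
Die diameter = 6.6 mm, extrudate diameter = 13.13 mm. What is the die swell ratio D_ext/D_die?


Die swell ratio = D_extrudate / D_die
= 13.13 / 6.6
= 1.989

Die swell = 1.989


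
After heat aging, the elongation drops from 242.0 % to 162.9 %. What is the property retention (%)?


Retention = aged / original * 100
= 162.9 / 242.0 * 100
= 67.3%

67.3%


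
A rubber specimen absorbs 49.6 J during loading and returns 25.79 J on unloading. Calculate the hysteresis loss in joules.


Hysteresis loss = loading - unloading
= 49.6 - 25.79
= 23.81 J

23.81 J


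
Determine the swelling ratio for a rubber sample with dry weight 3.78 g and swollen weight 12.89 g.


Q = W_swollen / W_dry
Q = 12.89 / 3.78
Q = 3.41

Q = 3.41


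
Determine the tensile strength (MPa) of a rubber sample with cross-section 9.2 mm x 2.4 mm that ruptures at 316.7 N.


Area = width * thickness = 9.2 * 2.4 = 22.08 mm^2
TS = force / area = 316.7 / 22.08 = 14.34 MPa

14.34 MPa


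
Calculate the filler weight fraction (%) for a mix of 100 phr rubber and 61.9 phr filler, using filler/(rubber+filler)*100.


Filler % = filler / (rubber + filler) * 100
= 61.9 / (100 + 61.9) * 100
= 61.9 / 161.9 * 100
= 38.23%

38.23%


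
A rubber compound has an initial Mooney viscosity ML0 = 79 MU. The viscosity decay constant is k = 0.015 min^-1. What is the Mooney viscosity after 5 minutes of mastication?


ML = ML0 * exp(-k * t)
ML = 79 * exp(-0.015 * 5)
ML = 79 * 0.9277
ML = 73.29 MU

73.29 MU


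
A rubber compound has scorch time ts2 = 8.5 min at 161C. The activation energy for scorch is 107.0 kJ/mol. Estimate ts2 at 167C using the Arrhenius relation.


Convert temperatures: T1 = 161 + 273.15 = 434.15 K, T2 = 167 + 273.15 = 440.15 K
ts2_new = 8.5 * exp(107000 / 8.314 * (1/440.15 - 1/434.15))
1/T2 - 1/T1 = -3.1399e-05
ts2_new = 5.67 min

5.67 min


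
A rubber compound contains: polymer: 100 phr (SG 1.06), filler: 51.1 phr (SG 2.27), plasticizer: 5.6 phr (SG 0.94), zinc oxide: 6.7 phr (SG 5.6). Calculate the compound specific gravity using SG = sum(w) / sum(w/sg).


Sum of weights = 163.4
Volume contributions:
  polymer: 100/1.06 = 94.3396
  filler: 51.1/2.27 = 22.5110
  plasticizer: 5.6/0.94 = 5.9574
  zinc oxide: 6.7/5.6 = 1.1964
Sum of volumes = 124.0045
SG = 163.4 / 124.0045 = 1.318

SG = 1.318


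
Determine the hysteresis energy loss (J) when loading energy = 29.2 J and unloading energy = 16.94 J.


Hysteresis loss = loading - unloading
= 29.2 - 16.94
= 12.26 J

12.26 J


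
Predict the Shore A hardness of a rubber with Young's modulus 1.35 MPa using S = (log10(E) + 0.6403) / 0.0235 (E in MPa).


log10(E) = 0.0235*S - 0.6403  =>  S = (log10(E) + 0.6403) / 0.0235
log10(1.35) = 0.130334
S = (0.130334 + 0.6403) / 0.0235 = 0.770634 / 0.0235
S = 32.8

Shore A = 32.8


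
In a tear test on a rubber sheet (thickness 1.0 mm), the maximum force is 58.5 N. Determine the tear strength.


Tear strength = force / thickness
= 58.5 / 1.0
= 58.5 N/mm

58.5 N/mm


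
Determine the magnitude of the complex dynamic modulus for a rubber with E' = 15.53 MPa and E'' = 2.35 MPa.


|E*| = sqrt(E'^2 + E''^2)
= sqrt(15.53^2 + 2.35^2)
= sqrt(241.1809 + 5.5225)
= 15.707 MPa

15.707 MPa


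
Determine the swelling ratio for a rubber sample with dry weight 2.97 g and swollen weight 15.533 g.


Q = W_swollen / W_dry
Q = 15.533 / 2.97
Q = 5.23

Q = 5.23


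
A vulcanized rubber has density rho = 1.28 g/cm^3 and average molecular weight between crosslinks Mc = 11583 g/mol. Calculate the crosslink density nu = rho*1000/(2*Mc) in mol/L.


nu = rho * 1000 / (2 * Mc)
nu = 1.28 * 1000 / (2 * 11583)
nu = 1280.0 / 23166
nu = 0.0553 mol/L

0.0553 mol/L


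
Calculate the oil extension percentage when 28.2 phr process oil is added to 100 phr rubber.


Oil % = oil / (100 + oil) * 100
= 28.2 / (100 + 28.2) * 100
= 28.2 / 128.2 * 100
= 22.0%

22.0%


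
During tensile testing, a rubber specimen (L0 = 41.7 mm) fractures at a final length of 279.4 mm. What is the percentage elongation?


Elongation = (Lf - L0) / L0 * 100
= (279.4 - 41.7) / 41.7 * 100
= 237.7 / 41.7 * 100
= 570.0%

570.0%


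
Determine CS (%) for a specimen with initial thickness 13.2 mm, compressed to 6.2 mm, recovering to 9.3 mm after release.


CS = (t0 - recovered) / (t0 - ts) * 100
= (13.2 - 9.3) / (13.2 - 6.2) * 100
= 3.9 / 7.0 * 100
= 55.7%

55.7%


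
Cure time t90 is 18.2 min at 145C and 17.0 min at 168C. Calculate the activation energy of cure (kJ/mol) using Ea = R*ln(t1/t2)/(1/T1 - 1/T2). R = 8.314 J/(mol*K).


T1 = 418.15 K, T2 = 441.15 K
1/T1 - 1/T2 = 1.2468e-04
ln(t1/t2) = ln(18.2/17.0) = 0.0682
Ea = 8.314 * 0.0682 / 1.2468e-04 = 4548.1782 J/mol
Ea = 4.55 kJ/mol

4.55 kJ/mol


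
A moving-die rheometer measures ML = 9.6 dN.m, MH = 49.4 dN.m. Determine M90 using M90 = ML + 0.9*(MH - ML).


M90 = ML + 0.9 * (MH - ML)
M90 = 9.6 + 0.9 * (49.4 - 9.6)
M90 = 9.6 + 0.9 * 39.8
M90 = 45.42 dN.m

45.42 dN.m


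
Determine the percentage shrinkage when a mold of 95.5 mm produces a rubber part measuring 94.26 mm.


Shrinkage = (mold - part) / mold * 100
= (95.5 - 94.26) / 95.5 * 100
= 1.24 / 95.5 * 100
= 1.3%

1.3%


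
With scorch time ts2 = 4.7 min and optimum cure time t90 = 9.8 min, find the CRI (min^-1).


CRI = 100 / (t90 - ts2)
= 100 / (9.8 - 4.7)
= 100 / 5.1
= 19.61 min^-1

19.61 min^-1


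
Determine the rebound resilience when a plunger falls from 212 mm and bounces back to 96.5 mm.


Resilience = h_rebound / h_drop * 100
= 96.5 / 212 * 100
= 45.5%

45.5%


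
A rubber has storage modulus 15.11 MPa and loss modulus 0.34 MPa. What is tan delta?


tan delta = E'' / E'
= 0.34 / 15.11
= 0.0225

tan delta = 0.0225


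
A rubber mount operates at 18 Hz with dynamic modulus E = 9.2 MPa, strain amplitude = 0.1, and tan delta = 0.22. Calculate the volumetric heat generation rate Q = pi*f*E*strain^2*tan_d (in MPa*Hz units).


Q = pi * f * E * strain^2 * tan_d
= pi * 18 * 9.2 * 0.1^2 * 0.22
= pi * 18 * 9.2 * 0.0100 * 0.22
= 1.1445

Q = 1.1445


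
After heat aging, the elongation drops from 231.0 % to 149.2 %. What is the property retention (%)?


Retention = aged / original * 100
= 149.2 / 231.0 * 100
= 64.6%

64.6%


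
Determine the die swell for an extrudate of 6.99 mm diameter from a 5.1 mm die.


Die swell ratio = D_extrudate / D_die
= 6.99 / 5.1
= 1.371

Die swell = 1.371


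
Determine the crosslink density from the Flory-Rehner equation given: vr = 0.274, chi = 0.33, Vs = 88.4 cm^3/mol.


ln(1 - vr) = ln(1 - 0.274) = -0.3202
Numerator = -((-0.3202) + 0.274 + 0.33 * 0.274^2) = 0.0214
Denominator = 88.4 * (0.274^(1/3) - 0.274/2) = 45.3056
nu = 0.0214 / 45.3056 = 4.7301e-04 mol/cm^3

4.7301e-04 mol/cm^3


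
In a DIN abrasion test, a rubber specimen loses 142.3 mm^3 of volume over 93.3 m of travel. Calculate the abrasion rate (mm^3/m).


Rate = volume_loss / distance
= 142.3 / 93.3
= 1.525 mm^3/m

1.525 mm^3/m


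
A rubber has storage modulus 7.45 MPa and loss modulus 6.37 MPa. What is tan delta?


tan delta = E'' / E'
= 6.37 / 7.45
= 0.855

tan delta = 0.855


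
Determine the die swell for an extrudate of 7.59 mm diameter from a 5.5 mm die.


Die swell ratio = D_extrudate / D_die
= 7.59 / 5.5
= 1.38

Die swell = 1.38


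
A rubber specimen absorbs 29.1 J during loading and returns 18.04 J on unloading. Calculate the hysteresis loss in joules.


Hysteresis loss = loading - unloading
= 29.1 - 18.04
= 11.06 J

11.06 J


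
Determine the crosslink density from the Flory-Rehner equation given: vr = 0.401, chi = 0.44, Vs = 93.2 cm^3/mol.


ln(1 - vr) = ln(1 - 0.401) = -0.5125
Numerator = -((-0.5125) + 0.401 + 0.44 * 0.401^2) = 0.0407
Denominator = 93.2 * (0.401^(1/3) - 0.401/2) = 50.0409
nu = 0.0407 / 50.0409 = 8.1416e-04 mol/cm^3

8.1416e-04 mol/cm^3


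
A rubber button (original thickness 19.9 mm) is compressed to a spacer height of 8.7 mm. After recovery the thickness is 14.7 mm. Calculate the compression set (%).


CS = (t0 - recovered) / (t0 - ts) * 100
= (19.9 - 14.7) / (19.9 - 8.7) * 100
= 5.2 / 11.2 * 100
= 46.4%

46.4%


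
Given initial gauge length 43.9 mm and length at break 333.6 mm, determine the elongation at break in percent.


Elongation = (Lf - L0) / L0 * 100
= (333.6 - 43.9) / 43.9 * 100
= 289.7 / 43.9 * 100
= 659.9%

659.9%


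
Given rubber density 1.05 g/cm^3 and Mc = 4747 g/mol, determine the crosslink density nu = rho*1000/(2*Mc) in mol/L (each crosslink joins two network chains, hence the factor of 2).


nu = rho * 1000 / (2 * Mc)
nu = 1.05 * 1000 / (2 * 4747)
nu = 1050.0 / 9494
nu = 0.1106 mol/L

0.1106 mol/L


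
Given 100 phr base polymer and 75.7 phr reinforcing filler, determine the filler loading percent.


Filler % = filler / (rubber + filler) * 100
= 75.7 / (100 + 75.7) * 100
= 75.7 / 175.7 * 100
= 43.08%

43.08%


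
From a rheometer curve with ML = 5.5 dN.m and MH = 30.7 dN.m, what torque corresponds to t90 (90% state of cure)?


M90 = ML + 0.9 * (MH - ML)
M90 = 5.5 + 0.9 * (30.7 - 5.5)
M90 = 5.5 + 0.9 * 25.2
M90 = 28.18 dN.m

28.18 dN.m


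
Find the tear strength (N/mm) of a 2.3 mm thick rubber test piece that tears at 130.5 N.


Tear strength = force / thickness
= 130.5 / 2.3
= 56.74 N/mm

56.74 N/mm


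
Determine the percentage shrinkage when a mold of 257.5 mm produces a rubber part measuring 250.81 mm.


Shrinkage = (mold - part) / mold * 100
= (257.5 - 250.81) / 257.5 * 100
= 6.69 / 257.5 * 100
= 2.6%

2.6%


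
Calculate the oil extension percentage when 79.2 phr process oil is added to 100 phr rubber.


Oil % = oil / (100 + oil) * 100
= 79.2 / (100 + 79.2) * 100
= 79.2 / 179.2 * 100
= 44.2%

44.2%


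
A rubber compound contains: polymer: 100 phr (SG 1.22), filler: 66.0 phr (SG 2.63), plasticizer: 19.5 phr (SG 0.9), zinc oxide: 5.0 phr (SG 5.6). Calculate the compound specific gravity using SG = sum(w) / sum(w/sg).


Sum of weights = 190.5
Volume contributions:
  polymer: 100/1.22 = 81.9672
  filler: 66.0/2.63 = 25.0951
  plasticizer: 19.5/0.9 = 21.6667
  zinc oxide: 5.0/5.6 = 0.8929
Sum of volumes = 129.6218
SG = 190.5 / 129.6218 = 1.47

SG = 1.47


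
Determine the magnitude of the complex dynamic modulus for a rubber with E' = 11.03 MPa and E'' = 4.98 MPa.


|E*| = sqrt(E'^2 + E''^2)
= sqrt(11.03^2 + 4.98^2)
= sqrt(121.6609 + 24.8004)
= 12.102 MPa

12.102 MPa


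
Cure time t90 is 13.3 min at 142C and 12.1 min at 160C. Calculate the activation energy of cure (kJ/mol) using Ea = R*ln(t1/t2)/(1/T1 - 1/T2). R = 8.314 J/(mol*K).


T1 = 415.15 K, T2 = 433.15 K
1/T1 - 1/T2 = 1.0010e-04
ln(t1/t2) = ln(13.3/12.1) = 0.0946
Ea = 8.314 * 0.0946 / 1.0010e-04 = 7853.8360 J/mol
Ea = 7.85 kJ/mol

7.85 kJ/mol


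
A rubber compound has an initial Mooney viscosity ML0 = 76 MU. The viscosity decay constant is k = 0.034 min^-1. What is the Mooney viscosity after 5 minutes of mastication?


ML = ML0 * exp(-k * t)
ML = 76 * exp(-0.034 * 5)
ML = 76 * 0.8437
ML = 64.12 MU

64.12 MU


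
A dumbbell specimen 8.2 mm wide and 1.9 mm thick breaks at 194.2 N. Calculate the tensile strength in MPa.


Area = width * thickness = 8.2 * 1.9 = 15.58 mm^2
TS = force / area = 194.2 / 15.58 = 12.46 MPa

12.46 MPa


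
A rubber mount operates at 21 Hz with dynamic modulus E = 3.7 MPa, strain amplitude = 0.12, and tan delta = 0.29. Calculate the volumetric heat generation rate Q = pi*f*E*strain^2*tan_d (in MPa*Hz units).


Q = pi * f * E * strain^2 * tan_d
= pi * 21 * 3.7 * 0.12^2 * 0.29
= pi * 21 * 3.7 * 0.0144 * 0.29
= 1.0194

Q = 1.0194


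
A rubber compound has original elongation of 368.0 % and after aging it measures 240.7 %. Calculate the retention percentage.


Retention = aged / original * 100
= 240.7 / 368.0 * 100
= 65.4%

65.4%


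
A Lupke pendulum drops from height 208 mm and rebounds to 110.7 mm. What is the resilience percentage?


Resilience = h_rebound / h_drop * 100
= 110.7 / 208 * 100
= 53.2%

53.2%


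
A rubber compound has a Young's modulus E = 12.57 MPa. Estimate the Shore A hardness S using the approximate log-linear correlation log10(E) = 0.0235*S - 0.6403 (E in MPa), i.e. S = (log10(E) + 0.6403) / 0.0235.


log10(E) = 0.0235*S - 0.6403  =>  S = (log10(E) + 0.6403) / 0.0235
log10(12.57) = 1.099335
S = (1.099335 + 0.6403) / 0.0235 = 1.739635 / 0.0235
S = 74.0

Shore A = 74.0


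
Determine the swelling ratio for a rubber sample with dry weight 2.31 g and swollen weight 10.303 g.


Q = W_swollen / W_dry
Q = 10.303 / 2.31
Q = 4.46

Q = 4.46


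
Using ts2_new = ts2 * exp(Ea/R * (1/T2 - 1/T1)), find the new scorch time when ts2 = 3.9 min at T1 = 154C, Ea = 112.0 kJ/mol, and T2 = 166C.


Convert temperatures: T1 = 154 + 273.15 = 427.15 K, T2 = 166 + 273.15 = 439.15 K
ts2_new = 3.9 * exp(112000 / 8.314 * (1/439.15 - 1/427.15))
1/T2 - 1/T1 = -6.3972e-05
ts2_new = 1.65 min

1.65 min


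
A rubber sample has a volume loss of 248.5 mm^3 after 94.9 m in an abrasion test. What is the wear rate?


Rate = volume_loss / distance
= 248.5 / 94.9
= 2.619 mm^3/m

2.619 mm^3/m


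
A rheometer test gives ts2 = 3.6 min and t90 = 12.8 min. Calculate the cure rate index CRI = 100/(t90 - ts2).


CRI = 100 / (t90 - ts2)
= 100 / (12.8 - 3.6)
= 100 / 9.2
= 10.87 min^-1

10.87 min^-1


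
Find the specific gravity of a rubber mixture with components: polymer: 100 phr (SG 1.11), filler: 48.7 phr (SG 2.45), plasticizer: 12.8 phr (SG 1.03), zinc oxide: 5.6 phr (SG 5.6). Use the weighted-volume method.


Sum of weights = 167.1
Volume contributions:
  polymer: 100/1.11 = 90.0901
  filler: 48.7/2.45 = 19.8776
  plasticizer: 12.8/1.03 = 12.4272
  zinc oxide: 5.6/5.6 = 1.0000
Sum of volumes = 123.3948
SG = 167.1 / 123.3948 = 1.354

SG = 1.354


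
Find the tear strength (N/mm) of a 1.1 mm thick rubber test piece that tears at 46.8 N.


Tear strength = force / thickness
= 46.8 / 1.1
= 42.55 N/mm

42.55 N/mm


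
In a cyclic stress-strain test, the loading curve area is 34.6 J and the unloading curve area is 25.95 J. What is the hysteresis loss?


Hysteresis loss = loading - unloading
= 34.6 - 25.95
= 8.65 J

8.65 J


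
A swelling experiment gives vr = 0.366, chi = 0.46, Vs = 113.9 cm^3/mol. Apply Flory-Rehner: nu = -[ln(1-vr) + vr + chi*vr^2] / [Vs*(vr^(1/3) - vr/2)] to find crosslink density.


ln(1 - vr) = ln(1 - 0.366) = -0.4557
Numerator = -((-0.4557) + 0.366 + 0.46 * 0.366^2) = 0.0281
Denominator = 113.9 * (0.366^(1/3) - 0.366/2) = 60.6300
nu = 0.0281 / 60.6300 = 4.6325e-04 mol/cm^3

4.6325e-04 mol/cm^3


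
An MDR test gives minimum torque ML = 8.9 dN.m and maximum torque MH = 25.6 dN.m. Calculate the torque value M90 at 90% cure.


M90 = ML + 0.9 * (MH - ML)
M90 = 8.9 + 0.9 * (25.6 - 8.9)
M90 = 8.9 + 0.9 * 16.7
M90 = 23.93 dN.m

23.93 dN.m


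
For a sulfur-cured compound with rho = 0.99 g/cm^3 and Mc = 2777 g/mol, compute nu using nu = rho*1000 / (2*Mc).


nu = rho * 1000 / (2 * Mc)
nu = 0.99 * 1000 / (2 * 2777)
nu = 990.0 / 5554
nu = 0.1782 mol/L

0.1782 mol/L


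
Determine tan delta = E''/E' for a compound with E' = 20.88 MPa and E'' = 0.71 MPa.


tan delta = E'' / E'
= 0.71 / 20.88
= 0.034

tan delta = 0.034


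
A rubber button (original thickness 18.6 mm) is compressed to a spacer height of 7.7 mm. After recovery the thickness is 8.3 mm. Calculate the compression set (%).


CS = (t0 - recovered) / (t0 - ts) * 100
= (18.6 - 8.3) / (18.6 - 7.7) * 100
= 10.3 / 10.9 * 100
= 94.5%

94.5%


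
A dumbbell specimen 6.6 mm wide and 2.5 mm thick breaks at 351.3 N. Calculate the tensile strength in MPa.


Area = width * thickness = 6.6 * 2.5 = 16.5 mm^2
TS = force / area = 351.3 / 16.5 = 21.29 MPa

21.29 MPa


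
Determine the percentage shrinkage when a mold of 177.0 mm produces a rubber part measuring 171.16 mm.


Shrinkage = (mold - part) / mold * 100
= (177.0 - 171.16) / 177.0 * 100
= 5.84 / 177.0 * 100
= 3.3%

3.3%


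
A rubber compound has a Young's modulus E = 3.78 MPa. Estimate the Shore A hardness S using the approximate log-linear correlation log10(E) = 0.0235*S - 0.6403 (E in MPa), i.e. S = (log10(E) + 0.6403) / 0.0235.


log10(E) = 0.0235*S - 0.6403  =>  S = (log10(E) + 0.6403) / 0.0235
log10(3.78) = 0.577492
S = (0.577492 + 0.6403) / 0.0235 = 1.217792 / 0.0235
S = 51.8

Shore A = 51.8


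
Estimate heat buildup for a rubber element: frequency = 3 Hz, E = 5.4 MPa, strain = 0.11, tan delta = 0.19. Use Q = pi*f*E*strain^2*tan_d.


Q = pi * f * E * strain^2 * tan_d
= pi * 3 * 5.4 * 0.11^2 * 0.19
= pi * 3 * 5.4 * 0.0121 * 0.19
= 0.1170

Q = 0.1170


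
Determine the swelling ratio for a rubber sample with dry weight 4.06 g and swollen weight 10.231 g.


Q = W_swollen / W_dry
Q = 10.231 / 4.06
Q = 2.52

Q = 2.52


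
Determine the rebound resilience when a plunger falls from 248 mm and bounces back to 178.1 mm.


Resilience = h_rebound / h_drop * 100
= 178.1 / 248 * 100
= 71.8%

71.8%


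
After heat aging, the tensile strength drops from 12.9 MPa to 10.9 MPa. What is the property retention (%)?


Retention = aged / original * 100
= 10.9 / 12.9 * 100
= 84.5%

84.5%


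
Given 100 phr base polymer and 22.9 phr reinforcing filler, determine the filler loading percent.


Filler % = filler / (rubber + filler) * 100
= 22.9 / (100 + 22.9) * 100
= 22.9 / 122.9 * 100
= 18.63%

18.63%


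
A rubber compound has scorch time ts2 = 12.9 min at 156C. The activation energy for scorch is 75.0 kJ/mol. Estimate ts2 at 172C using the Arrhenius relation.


Convert temperatures: T1 = 156 + 273.15 = 429.15 K, T2 = 172 + 273.15 = 445.15 K
ts2_new = 12.9 * exp(75000 / 8.314 * (1/445.15 - 1/429.15))
1/T2 - 1/T1 = -8.3754e-05
ts2_new = 6.06 min

6.06 min


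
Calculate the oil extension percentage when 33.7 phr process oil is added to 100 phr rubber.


Oil % = oil / (100 + oil) * 100
= 33.7 / (100 + 33.7) * 100
= 33.7 / 133.7 * 100
= 25.21%

25.21%


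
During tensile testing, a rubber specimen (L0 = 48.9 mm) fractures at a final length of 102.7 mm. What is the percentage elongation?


Elongation = (Lf - L0) / L0 * 100
= (102.7 - 48.9) / 48.9 * 100
= 53.8 / 48.9 * 100
= 110.0%

110.0%


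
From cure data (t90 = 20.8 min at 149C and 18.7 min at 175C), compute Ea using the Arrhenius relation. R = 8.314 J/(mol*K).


T1 = 422.15 K, T2 = 448.15 K
1/T1 - 1/T2 = 1.3743e-04
ln(t1/t2) = ln(20.8/18.7) = 0.1064
Ea = 8.314 * 0.1064 / 1.3743e-04 = 6438.5598 J/mol
Ea = 6.44 kJ/mol

6.44 kJ/mol


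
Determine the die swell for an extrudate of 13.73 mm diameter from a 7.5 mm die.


Die swell ratio = D_extrudate / D_die
= 13.73 / 7.5
= 1.831

Die swell = 1.831


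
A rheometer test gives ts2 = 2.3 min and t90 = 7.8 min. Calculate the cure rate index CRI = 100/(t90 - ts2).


CRI = 100 / (t90 - ts2)
= 100 / (7.8 - 2.3)
= 100 / 5.5
= 18.18 min^-1

18.18 min^-1


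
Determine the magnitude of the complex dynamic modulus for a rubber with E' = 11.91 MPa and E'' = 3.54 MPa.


|E*| = sqrt(E'^2 + E''^2)
= sqrt(11.91^2 + 3.54^2)
= sqrt(141.8481 + 12.5316)
= 12.425 MPa

12.425 MPa


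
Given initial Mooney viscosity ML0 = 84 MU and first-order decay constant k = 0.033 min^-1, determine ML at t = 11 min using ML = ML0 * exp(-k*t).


ML = ML0 * exp(-k * t)
ML = 84 * exp(-0.033 * 11)
ML = 84 * 0.6956
ML = 58.43 MU

58.43 MU


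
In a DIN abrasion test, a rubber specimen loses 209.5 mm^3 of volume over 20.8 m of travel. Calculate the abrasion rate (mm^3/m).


Rate = volume_loss / distance
= 209.5 / 20.8
= 10.072 mm^3/m

10.072 mm^3/m


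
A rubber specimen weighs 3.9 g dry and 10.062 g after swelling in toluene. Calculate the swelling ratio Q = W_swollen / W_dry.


Q = W_swollen / W_dry
Q = 10.062 / 3.9
Q = 2.58

Q = 2.58


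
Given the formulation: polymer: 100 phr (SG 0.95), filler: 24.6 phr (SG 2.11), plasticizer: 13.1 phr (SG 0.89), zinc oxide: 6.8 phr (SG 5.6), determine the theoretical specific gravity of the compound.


Sum of weights = 144.5
Volume contributions:
  polymer: 100/0.95 = 105.2632
  filler: 24.6/2.11 = 11.6588
  plasticizer: 13.1/0.89 = 14.7191
  zinc oxide: 6.8/5.6 = 1.2143
Sum of volumes = 132.8553
SG = 144.5 / 132.8553 = 1.088

SG = 1.088


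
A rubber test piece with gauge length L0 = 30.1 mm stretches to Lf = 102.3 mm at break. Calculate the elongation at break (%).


Elongation = (Lf - L0) / L0 * 100
= (102.3 - 30.1) / 30.1 * 100
= 72.2 / 30.1 * 100
= 239.9%

239.9%


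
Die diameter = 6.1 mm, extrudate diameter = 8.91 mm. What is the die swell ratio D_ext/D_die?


Die swell ratio = D_extrudate / D_die
= 8.91 / 6.1
= 1.461

Die swell = 1.461


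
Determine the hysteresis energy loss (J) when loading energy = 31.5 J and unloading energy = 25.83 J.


Hysteresis loss = loading - unloading
= 31.5 - 25.83
= 5.67 J

5.67 J


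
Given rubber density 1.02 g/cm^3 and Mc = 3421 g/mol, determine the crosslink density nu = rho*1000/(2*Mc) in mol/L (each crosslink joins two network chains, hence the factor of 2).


nu = rho * 1000 / (2 * Mc)
nu = 1.02 * 1000 / (2 * 3421)
nu = 1020.0 / 6842
nu = 0.1491 mol/L

0.1491 mol/L


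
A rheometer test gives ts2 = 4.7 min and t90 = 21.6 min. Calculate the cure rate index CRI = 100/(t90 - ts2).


CRI = 100 / (t90 - ts2)
= 100 / (21.6 - 4.7)
= 100 / 16.9
= 5.92 min^-1

5.92 min^-1


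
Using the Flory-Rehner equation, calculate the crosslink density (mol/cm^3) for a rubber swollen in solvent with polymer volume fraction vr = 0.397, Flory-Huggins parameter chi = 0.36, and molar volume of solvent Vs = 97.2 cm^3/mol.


ln(1 - vr) = ln(1 - 0.397) = -0.5058
Numerator = -((-0.5058) + 0.397 + 0.36 * 0.397^2) = 0.0521
Denominator = 97.2 * (0.397^(1/3) - 0.397/2) = 52.1439
nu = 0.0521 / 52.1439 = 9.9914e-04 mol/cm^3

9.9914e-04 mol/cm^3


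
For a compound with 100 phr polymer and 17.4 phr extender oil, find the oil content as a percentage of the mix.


Oil % = oil / (100 + oil) * 100
= 17.4 / (100 + 17.4) * 100
= 17.4 / 117.4 * 100
= 14.82%

14.82%


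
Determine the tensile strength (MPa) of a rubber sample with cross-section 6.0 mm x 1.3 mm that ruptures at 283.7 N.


Area = width * thickness = 6.0 * 1.3 = 7.8 mm^2
TS = force / area = 283.7 / 7.8 = 36.37 MPa

36.37 MPa


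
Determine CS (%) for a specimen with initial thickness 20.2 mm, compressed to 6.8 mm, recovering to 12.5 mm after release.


CS = (t0 - recovered) / (t0 - ts) * 100
= (20.2 - 12.5) / (20.2 - 6.8) * 100
= 7.7 / 13.4 * 100
= 57.5%

57.5%


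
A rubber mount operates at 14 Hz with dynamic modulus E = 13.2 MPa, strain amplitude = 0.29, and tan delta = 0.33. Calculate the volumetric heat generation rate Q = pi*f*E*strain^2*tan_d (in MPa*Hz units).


Q = pi * f * E * strain^2 * tan_d
= pi * 14 * 13.2 * 0.29^2 * 0.33
= pi * 14 * 13.2 * 0.0841 * 0.33
= 16.1125

Q = 16.1125
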